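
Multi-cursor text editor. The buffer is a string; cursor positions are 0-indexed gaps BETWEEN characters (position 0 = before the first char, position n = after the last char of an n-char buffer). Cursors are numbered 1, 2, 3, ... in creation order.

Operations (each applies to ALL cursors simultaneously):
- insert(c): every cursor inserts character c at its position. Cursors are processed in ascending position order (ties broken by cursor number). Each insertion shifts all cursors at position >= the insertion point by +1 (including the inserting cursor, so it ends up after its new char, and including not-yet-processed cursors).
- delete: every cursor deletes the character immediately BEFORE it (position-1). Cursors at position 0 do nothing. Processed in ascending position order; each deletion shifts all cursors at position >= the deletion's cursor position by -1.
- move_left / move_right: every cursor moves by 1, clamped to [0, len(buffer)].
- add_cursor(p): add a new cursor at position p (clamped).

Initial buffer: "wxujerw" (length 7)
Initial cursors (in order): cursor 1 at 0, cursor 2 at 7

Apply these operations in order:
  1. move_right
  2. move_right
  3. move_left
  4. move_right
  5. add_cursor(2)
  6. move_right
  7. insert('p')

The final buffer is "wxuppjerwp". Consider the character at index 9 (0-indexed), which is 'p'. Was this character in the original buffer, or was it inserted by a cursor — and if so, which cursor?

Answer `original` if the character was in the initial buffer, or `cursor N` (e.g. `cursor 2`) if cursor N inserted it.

After op 1 (move_right): buffer="wxujerw" (len 7), cursors c1@1 c2@7, authorship .......
After op 2 (move_right): buffer="wxujerw" (len 7), cursors c1@2 c2@7, authorship .......
After op 3 (move_left): buffer="wxujerw" (len 7), cursors c1@1 c2@6, authorship .......
After op 4 (move_right): buffer="wxujerw" (len 7), cursors c1@2 c2@7, authorship .......
After op 5 (add_cursor(2)): buffer="wxujerw" (len 7), cursors c1@2 c3@2 c2@7, authorship .......
After op 6 (move_right): buffer="wxujerw" (len 7), cursors c1@3 c3@3 c2@7, authorship .......
After op 7 (insert('p')): buffer="wxuppjerwp" (len 10), cursors c1@5 c3@5 c2@10, authorship ...13....2
Authorship (.=original, N=cursor N): . . . 1 3 . . . . 2
Index 9: author = 2

Answer: cursor 2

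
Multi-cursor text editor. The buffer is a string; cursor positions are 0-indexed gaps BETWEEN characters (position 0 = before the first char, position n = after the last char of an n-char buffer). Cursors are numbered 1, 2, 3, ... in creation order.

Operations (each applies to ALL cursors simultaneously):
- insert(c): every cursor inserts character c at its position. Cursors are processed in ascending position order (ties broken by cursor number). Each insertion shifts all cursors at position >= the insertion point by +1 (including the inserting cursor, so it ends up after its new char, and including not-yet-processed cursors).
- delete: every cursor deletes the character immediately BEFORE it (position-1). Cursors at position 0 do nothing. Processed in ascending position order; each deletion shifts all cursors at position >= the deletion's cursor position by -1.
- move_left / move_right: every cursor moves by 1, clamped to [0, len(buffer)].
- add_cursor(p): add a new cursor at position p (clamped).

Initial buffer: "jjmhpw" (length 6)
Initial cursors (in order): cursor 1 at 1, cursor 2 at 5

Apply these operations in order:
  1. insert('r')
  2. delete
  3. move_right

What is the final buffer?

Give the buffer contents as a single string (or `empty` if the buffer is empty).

After op 1 (insert('r')): buffer="jrjmhprw" (len 8), cursors c1@2 c2@7, authorship .1....2.
After op 2 (delete): buffer="jjmhpw" (len 6), cursors c1@1 c2@5, authorship ......
After op 3 (move_right): buffer="jjmhpw" (len 6), cursors c1@2 c2@6, authorship ......

Answer: jjmhpw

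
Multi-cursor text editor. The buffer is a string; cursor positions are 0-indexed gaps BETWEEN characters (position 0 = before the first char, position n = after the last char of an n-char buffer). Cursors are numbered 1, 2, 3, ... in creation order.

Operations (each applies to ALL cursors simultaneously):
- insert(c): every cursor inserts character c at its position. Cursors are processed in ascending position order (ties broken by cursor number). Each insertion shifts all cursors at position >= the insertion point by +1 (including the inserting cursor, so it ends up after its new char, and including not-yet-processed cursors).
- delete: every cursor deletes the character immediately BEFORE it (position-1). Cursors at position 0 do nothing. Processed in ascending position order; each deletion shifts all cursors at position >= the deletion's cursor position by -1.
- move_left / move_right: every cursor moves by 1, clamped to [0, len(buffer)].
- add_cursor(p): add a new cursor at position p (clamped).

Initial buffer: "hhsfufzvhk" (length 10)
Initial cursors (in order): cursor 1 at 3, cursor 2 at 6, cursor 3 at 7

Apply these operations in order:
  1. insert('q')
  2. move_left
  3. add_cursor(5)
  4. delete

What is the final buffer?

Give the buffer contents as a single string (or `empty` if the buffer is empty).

Answer: hhquqqvhk

Derivation:
After op 1 (insert('q')): buffer="hhsqfufqzqvhk" (len 13), cursors c1@4 c2@8 c3@10, authorship ...1...2.3...
After op 2 (move_left): buffer="hhsqfufqzqvhk" (len 13), cursors c1@3 c2@7 c3@9, authorship ...1...2.3...
After op 3 (add_cursor(5)): buffer="hhsqfufqzqvhk" (len 13), cursors c1@3 c4@5 c2@7 c3@9, authorship ...1...2.3...
After op 4 (delete): buffer="hhquqqvhk" (len 9), cursors c1@2 c4@3 c2@4 c3@5, authorship ..1.23...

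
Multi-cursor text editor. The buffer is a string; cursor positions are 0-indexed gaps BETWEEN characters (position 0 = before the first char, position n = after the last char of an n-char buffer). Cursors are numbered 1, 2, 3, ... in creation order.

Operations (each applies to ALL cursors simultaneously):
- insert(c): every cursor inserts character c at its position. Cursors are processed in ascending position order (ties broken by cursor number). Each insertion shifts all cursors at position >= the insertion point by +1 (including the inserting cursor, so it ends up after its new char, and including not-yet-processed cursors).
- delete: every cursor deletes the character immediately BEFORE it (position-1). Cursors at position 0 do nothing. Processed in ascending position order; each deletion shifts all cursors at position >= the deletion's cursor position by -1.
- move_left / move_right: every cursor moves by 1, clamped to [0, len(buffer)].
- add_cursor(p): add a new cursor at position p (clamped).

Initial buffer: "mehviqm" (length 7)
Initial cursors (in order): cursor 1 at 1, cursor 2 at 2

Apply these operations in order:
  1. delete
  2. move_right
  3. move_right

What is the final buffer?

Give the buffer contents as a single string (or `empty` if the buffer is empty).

Answer: hviqm

Derivation:
After op 1 (delete): buffer="hviqm" (len 5), cursors c1@0 c2@0, authorship .....
After op 2 (move_right): buffer="hviqm" (len 5), cursors c1@1 c2@1, authorship .....
After op 3 (move_right): buffer="hviqm" (len 5), cursors c1@2 c2@2, authorship .....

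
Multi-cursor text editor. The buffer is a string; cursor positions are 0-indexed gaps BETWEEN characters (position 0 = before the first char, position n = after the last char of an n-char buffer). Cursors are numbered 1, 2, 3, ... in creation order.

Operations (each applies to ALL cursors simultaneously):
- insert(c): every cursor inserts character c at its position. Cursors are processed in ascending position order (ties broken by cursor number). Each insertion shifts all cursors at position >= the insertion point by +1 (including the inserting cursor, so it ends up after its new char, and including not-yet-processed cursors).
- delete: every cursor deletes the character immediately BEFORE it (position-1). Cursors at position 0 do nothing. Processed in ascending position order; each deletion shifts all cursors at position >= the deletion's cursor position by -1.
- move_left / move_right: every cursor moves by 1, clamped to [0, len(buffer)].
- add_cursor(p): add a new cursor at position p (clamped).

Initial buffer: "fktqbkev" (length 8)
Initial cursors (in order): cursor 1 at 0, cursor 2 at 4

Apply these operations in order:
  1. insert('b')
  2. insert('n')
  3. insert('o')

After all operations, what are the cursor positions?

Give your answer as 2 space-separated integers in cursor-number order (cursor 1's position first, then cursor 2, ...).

Answer: 3 10

Derivation:
After op 1 (insert('b')): buffer="bfktqbbkev" (len 10), cursors c1@1 c2@6, authorship 1....2....
After op 2 (insert('n')): buffer="bnfktqbnbkev" (len 12), cursors c1@2 c2@8, authorship 11....22....
After op 3 (insert('o')): buffer="bnofktqbnobkev" (len 14), cursors c1@3 c2@10, authorship 111....222....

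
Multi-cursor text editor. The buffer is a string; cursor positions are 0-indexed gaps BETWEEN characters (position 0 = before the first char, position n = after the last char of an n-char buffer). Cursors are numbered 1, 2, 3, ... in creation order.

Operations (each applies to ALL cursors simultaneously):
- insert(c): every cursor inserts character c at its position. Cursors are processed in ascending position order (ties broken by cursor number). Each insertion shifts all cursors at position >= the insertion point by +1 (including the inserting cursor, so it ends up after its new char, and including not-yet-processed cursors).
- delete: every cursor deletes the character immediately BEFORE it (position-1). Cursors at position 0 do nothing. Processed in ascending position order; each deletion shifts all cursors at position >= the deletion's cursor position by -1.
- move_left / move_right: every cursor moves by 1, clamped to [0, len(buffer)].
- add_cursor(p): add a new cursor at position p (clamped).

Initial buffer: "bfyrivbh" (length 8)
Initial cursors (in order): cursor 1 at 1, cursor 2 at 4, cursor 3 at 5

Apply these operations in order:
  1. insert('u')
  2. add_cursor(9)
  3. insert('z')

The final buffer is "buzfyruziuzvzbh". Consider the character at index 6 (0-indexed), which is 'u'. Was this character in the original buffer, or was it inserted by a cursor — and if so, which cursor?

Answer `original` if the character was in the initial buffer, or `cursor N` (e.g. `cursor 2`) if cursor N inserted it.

After op 1 (insert('u')): buffer="bufyruiuvbh" (len 11), cursors c1@2 c2@6 c3@8, authorship .1...2.3...
After op 2 (add_cursor(9)): buffer="bufyruiuvbh" (len 11), cursors c1@2 c2@6 c3@8 c4@9, authorship .1...2.3...
After op 3 (insert('z')): buffer="buzfyruziuzvzbh" (len 15), cursors c1@3 c2@8 c3@11 c4@13, authorship .11...22.33.4..
Authorship (.=original, N=cursor N): . 1 1 . . . 2 2 . 3 3 . 4 . .
Index 6: author = 2

Answer: cursor 2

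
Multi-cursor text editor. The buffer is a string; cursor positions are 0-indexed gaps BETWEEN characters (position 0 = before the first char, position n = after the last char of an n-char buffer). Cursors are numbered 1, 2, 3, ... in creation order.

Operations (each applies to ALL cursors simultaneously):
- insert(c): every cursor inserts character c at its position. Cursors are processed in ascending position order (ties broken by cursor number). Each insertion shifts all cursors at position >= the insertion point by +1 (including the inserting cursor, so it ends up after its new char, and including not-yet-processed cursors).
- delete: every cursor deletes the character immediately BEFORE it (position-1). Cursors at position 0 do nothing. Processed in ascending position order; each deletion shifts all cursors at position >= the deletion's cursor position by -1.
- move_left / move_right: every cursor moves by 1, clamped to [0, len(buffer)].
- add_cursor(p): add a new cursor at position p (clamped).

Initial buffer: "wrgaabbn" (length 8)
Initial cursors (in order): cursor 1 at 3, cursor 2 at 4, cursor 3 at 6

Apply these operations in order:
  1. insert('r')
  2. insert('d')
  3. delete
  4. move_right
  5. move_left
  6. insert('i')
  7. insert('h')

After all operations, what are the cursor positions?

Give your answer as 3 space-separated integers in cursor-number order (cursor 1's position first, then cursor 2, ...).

After op 1 (insert('r')): buffer="wrgrarabrbn" (len 11), cursors c1@4 c2@6 c3@9, authorship ...1.2..3..
After op 2 (insert('d')): buffer="wrgrdardabrdbn" (len 14), cursors c1@5 c2@8 c3@12, authorship ...11.22..33..
After op 3 (delete): buffer="wrgrarabrbn" (len 11), cursors c1@4 c2@6 c3@9, authorship ...1.2..3..
After op 4 (move_right): buffer="wrgrarabrbn" (len 11), cursors c1@5 c2@7 c3@10, authorship ...1.2..3..
After op 5 (move_left): buffer="wrgrarabrbn" (len 11), cursors c1@4 c2@6 c3@9, authorship ...1.2..3..
After op 6 (insert('i')): buffer="wrgriariabribn" (len 14), cursors c1@5 c2@8 c3@12, authorship ...11.22..33..
After op 7 (insert('h')): buffer="wrgriharihabrihbn" (len 17), cursors c1@6 c2@10 c3@15, authorship ...111.222..333..

Answer: 6 10 15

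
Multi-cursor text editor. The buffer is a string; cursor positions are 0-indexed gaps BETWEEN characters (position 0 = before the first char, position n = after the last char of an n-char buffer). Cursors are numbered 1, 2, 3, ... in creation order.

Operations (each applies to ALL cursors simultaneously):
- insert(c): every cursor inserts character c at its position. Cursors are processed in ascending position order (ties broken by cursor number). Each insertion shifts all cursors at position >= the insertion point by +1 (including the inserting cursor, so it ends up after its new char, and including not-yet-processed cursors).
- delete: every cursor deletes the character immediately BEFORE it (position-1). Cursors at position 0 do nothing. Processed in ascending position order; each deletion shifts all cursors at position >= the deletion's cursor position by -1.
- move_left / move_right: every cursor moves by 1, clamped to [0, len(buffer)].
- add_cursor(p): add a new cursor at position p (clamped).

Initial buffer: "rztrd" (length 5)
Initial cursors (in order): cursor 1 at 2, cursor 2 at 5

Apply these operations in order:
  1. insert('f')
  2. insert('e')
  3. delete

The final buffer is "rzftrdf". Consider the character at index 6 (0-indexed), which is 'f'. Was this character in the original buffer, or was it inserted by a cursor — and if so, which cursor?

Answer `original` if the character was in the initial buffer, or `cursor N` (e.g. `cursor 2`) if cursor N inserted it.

After op 1 (insert('f')): buffer="rzftrdf" (len 7), cursors c1@3 c2@7, authorship ..1...2
After op 2 (insert('e')): buffer="rzfetrdfe" (len 9), cursors c1@4 c2@9, authorship ..11...22
After op 3 (delete): buffer="rzftrdf" (len 7), cursors c1@3 c2@7, authorship ..1...2
Authorship (.=original, N=cursor N): . . 1 . . . 2
Index 6: author = 2

Answer: cursor 2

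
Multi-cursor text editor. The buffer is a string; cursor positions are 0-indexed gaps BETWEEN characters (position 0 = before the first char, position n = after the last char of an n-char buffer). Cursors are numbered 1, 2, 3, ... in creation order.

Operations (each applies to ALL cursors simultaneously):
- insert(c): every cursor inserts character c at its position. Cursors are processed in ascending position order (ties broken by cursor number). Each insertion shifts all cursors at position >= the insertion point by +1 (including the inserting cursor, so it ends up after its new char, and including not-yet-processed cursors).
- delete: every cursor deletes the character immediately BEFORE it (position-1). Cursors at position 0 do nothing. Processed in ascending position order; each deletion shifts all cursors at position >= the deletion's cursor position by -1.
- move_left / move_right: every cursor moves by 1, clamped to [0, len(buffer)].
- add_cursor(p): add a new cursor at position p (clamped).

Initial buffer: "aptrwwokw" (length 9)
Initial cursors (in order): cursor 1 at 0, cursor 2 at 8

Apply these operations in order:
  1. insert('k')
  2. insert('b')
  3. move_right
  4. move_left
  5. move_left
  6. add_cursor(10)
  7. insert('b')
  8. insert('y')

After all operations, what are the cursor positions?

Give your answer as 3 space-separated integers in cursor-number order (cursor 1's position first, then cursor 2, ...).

Answer: 3 17 14

Derivation:
After op 1 (insert('k')): buffer="kaptrwwokkw" (len 11), cursors c1@1 c2@10, authorship 1........2.
After op 2 (insert('b')): buffer="kbaptrwwokkbw" (len 13), cursors c1@2 c2@12, authorship 11........22.
After op 3 (move_right): buffer="kbaptrwwokkbw" (len 13), cursors c1@3 c2@13, authorship 11........22.
After op 4 (move_left): buffer="kbaptrwwokkbw" (len 13), cursors c1@2 c2@12, authorship 11........22.
After op 5 (move_left): buffer="kbaptrwwokkbw" (len 13), cursors c1@1 c2@11, authorship 11........22.
After op 6 (add_cursor(10)): buffer="kbaptrwwokkbw" (len 13), cursors c1@1 c3@10 c2@11, authorship 11........22.
After op 7 (insert('b')): buffer="kbbaptrwwokbkbbw" (len 16), cursors c1@2 c3@12 c2@14, authorship 111........3222.
After op 8 (insert('y')): buffer="kbybaptrwwokbykbybw" (len 19), cursors c1@3 c3@14 c2@17, authorship 1111........332222.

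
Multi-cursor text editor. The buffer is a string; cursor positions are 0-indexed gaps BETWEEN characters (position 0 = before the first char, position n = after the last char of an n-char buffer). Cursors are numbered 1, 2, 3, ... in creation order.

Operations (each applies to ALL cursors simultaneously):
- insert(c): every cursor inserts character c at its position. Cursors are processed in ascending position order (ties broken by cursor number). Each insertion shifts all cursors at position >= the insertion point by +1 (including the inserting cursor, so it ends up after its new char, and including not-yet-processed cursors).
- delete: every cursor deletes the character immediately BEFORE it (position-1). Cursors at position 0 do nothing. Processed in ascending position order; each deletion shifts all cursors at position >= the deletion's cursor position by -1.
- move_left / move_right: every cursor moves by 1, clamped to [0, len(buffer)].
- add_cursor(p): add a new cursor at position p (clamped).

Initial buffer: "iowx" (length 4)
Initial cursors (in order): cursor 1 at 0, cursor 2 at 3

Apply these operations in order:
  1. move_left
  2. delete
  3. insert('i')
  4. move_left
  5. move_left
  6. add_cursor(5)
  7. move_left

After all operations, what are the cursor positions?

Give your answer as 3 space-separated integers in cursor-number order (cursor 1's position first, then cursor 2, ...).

After op 1 (move_left): buffer="iowx" (len 4), cursors c1@0 c2@2, authorship ....
After op 2 (delete): buffer="iwx" (len 3), cursors c1@0 c2@1, authorship ...
After op 3 (insert('i')): buffer="iiiwx" (len 5), cursors c1@1 c2@3, authorship 1.2..
After op 4 (move_left): buffer="iiiwx" (len 5), cursors c1@0 c2@2, authorship 1.2..
After op 5 (move_left): buffer="iiiwx" (len 5), cursors c1@0 c2@1, authorship 1.2..
After op 6 (add_cursor(5)): buffer="iiiwx" (len 5), cursors c1@0 c2@1 c3@5, authorship 1.2..
After op 7 (move_left): buffer="iiiwx" (len 5), cursors c1@0 c2@0 c3@4, authorship 1.2..

Answer: 0 0 4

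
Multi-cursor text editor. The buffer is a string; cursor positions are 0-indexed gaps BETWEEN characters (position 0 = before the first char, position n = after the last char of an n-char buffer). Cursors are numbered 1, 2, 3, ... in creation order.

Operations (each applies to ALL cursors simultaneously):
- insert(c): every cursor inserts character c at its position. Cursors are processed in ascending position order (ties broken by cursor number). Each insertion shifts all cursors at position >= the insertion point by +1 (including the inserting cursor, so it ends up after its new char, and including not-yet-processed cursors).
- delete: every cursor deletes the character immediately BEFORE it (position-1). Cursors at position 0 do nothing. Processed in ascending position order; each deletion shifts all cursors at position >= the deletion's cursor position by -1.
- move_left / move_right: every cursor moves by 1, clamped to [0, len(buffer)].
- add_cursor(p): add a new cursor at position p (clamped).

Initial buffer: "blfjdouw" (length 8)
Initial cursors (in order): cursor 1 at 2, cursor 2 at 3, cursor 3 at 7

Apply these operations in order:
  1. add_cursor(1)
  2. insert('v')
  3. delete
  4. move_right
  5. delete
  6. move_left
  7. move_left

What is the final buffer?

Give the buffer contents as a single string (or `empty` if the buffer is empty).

After op 1 (add_cursor(1)): buffer="blfjdouw" (len 8), cursors c4@1 c1@2 c2@3 c3@7, authorship ........
After op 2 (insert('v')): buffer="bvlvfvjdouvw" (len 12), cursors c4@2 c1@4 c2@6 c3@11, authorship .4.1.2....3.
After op 3 (delete): buffer="blfjdouw" (len 8), cursors c4@1 c1@2 c2@3 c3@7, authorship ........
After op 4 (move_right): buffer="blfjdouw" (len 8), cursors c4@2 c1@3 c2@4 c3@8, authorship ........
After op 5 (delete): buffer="bdou" (len 4), cursors c1@1 c2@1 c4@1 c3@4, authorship ....
After op 6 (move_left): buffer="bdou" (len 4), cursors c1@0 c2@0 c4@0 c3@3, authorship ....
After op 7 (move_left): buffer="bdou" (len 4), cursors c1@0 c2@0 c4@0 c3@2, authorship ....

Answer: bdou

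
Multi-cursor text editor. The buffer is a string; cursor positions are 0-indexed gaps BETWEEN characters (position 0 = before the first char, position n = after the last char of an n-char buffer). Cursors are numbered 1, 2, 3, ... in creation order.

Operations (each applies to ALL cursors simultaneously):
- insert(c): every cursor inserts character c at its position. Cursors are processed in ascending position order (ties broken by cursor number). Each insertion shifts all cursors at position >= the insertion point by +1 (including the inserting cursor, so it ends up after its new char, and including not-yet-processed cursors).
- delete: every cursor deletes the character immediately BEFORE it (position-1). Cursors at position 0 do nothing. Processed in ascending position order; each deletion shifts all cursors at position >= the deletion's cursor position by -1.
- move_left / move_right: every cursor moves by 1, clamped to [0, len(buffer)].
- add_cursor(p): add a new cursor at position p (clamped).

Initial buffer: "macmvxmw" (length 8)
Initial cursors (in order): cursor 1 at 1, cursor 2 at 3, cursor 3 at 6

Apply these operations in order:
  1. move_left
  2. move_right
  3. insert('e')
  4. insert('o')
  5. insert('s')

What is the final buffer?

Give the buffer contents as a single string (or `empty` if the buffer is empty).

Answer: meosaceosmvxeosmw

Derivation:
After op 1 (move_left): buffer="macmvxmw" (len 8), cursors c1@0 c2@2 c3@5, authorship ........
After op 2 (move_right): buffer="macmvxmw" (len 8), cursors c1@1 c2@3 c3@6, authorship ........
After op 3 (insert('e')): buffer="meacemvxemw" (len 11), cursors c1@2 c2@5 c3@9, authorship .1..2...3..
After op 4 (insert('o')): buffer="meoaceomvxeomw" (len 14), cursors c1@3 c2@7 c3@12, authorship .11..22...33..
After op 5 (insert('s')): buffer="meosaceosmvxeosmw" (len 17), cursors c1@4 c2@9 c3@15, authorship .111..222...333..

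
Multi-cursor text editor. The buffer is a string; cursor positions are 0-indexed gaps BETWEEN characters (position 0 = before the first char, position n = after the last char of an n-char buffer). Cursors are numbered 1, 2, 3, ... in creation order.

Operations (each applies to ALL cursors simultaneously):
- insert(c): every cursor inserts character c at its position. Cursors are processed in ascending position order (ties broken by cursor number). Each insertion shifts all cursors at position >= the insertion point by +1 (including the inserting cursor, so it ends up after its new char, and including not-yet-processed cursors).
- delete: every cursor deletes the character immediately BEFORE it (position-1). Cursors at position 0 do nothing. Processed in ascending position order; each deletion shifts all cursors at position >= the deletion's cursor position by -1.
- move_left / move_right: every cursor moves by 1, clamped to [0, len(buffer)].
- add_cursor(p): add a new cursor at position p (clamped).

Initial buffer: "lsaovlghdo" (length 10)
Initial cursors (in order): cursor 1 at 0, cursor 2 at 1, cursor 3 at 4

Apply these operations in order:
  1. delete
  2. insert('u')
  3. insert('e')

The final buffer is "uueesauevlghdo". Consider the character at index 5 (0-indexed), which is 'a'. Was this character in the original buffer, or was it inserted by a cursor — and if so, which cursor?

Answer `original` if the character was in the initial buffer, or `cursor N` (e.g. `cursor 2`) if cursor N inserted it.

Answer: original

Derivation:
After op 1 (delete): buffer="savlghdo" (len 8), cursors c1@0 c2@0 c3@2, authorship ........
After op 2 (insert('u')): buffer="uusauvlghdo" (len 11), cursors c1@2 c2@2 c3@5, authorship 12..3......
After op 3 (insert('e')): buffer="uueesauevlghdo" (len 14), cursors c1@4 c2@4 c3@8, authorship 1212..33......
Authorship (.=original, N=cursor N): 1 2 1 2 . . 3 3 . . . . . .
Index 5: author = original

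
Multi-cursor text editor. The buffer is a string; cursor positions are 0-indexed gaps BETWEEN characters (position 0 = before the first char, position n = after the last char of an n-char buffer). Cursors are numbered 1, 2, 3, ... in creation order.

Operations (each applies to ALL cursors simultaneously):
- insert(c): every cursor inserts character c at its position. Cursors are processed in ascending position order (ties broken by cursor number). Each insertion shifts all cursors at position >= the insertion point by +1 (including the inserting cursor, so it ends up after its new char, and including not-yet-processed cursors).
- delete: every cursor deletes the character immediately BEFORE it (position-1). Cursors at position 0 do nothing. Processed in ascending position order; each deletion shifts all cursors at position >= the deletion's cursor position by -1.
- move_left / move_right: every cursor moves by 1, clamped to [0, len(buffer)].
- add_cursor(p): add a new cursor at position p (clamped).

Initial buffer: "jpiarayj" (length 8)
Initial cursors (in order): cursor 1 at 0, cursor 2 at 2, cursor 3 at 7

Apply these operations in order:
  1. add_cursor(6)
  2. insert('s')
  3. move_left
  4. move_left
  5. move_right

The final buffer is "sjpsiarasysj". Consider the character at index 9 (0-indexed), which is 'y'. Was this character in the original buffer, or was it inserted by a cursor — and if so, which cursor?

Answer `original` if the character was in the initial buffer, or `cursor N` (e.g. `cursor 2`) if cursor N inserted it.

After op 1 (add_cursor(6)): buffer="jpiarayj" (len 8), cursors c1@0 c2@2 c4@6 c3@7, authorship ........
After op 2 (insert('s')): buffer="sjpsiarasysj" (len 12), cursors c1@1 c2@4 c4@9 c3@11, authorship 1..2....4.3.
After op 3 (move_left): buffer="sjpsiarasysj" (len 12), cursors c1@0 c2@3 c4@8 c3@10, authorship 1..2....4.3.
After op 4 (move_left): buffer="sjpsiarasysj" (len 12), cursors c1@0 c2@2 c4@7 c3@9, authorship 1..2....4.3.
After op 5 (move_right): buffer="sjpsiarasysj" (len 12), cursors c1@1 c2@3 c4@8 c3@10, authorship 1..2....4.3.
Authorship (.=original, N=cursor N): 1 . . 2 . . . . 4 . 3 .
Index 9: author = original

Answer: original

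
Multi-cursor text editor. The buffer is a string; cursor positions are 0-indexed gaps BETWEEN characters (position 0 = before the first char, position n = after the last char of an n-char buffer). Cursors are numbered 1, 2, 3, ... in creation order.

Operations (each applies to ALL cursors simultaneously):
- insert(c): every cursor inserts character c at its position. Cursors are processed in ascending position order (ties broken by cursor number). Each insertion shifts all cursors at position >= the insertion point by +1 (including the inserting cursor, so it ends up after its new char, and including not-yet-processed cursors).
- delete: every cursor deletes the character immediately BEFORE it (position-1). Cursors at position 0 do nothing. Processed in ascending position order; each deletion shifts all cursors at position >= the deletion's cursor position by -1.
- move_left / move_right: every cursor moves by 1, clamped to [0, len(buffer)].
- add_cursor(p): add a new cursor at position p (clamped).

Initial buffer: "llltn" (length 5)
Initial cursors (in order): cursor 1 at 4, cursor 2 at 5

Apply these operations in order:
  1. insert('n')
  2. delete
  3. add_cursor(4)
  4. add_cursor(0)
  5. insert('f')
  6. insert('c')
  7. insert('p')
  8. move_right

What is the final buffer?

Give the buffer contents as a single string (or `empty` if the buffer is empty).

After op 1 (insert('n')): buffer="llltnnn" (len 7), cursors c1@5 c2@7, authorship ....1.2
After op 2 (delete): buffer="llltn" (len 5), cursors c1@4 c2@5, authorship .....
After op 3 (add_cursor(4)): buffer="llltn" (len 5), cursors c1@4 c3@4 c2@5, authorship .....
After op 4 (add_cursor(0)): buffer="llltn" (len 5), cursors c4@0 c1@4 c3@4 c2@5, authorship .....
After op 5 (insert('f')): buffer="fllltffnf" (len 9), cursors c4@1 c1@7 c3@7 c2@9, authorship 4....13.2
After op 6 (insert('c')): buffer="fcllltffccnfc" (len 13), cursors c4@2 c1@10 c3@10 c2@13, authorship 44....1313.22
After op 7 (insert('p')): buffer="fcpllltffccppnfcp" (len 17), cursors c4@3 c1@13 c3@13 c2@17, authorship 444....131313.222
After op 8 (move_right): buffer="fcpllltffccppnfcp" (len 17), cursors c4@4 c1@14 c3@14 c2@17, authorship 444....131313.222

Answer: fcpllltffccppnfcp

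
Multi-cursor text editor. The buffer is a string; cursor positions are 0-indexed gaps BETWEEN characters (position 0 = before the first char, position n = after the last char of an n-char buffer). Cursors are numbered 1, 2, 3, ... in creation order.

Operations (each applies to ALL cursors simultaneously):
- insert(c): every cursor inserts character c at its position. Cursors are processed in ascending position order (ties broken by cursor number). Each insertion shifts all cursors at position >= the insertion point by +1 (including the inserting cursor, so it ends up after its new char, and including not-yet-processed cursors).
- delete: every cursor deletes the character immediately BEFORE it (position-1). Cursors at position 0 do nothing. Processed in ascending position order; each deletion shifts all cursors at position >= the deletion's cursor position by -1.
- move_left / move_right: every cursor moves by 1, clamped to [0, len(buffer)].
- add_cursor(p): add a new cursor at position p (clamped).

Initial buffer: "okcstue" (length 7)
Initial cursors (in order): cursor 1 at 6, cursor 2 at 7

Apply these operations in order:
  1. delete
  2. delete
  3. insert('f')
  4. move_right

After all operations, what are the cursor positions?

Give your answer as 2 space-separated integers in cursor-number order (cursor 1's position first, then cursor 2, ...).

After op 1 (delete): buffer="okcst" (len 5), cursors c1@5 c2@5, authorship .....
After op 2 (delete): buffer="okc" (len 3), cursors c1@3 c2@3, authorship ...
After op 3 (insert('f')): buffer="okcff" (len 5), cursors c1@5 c2@5, authorship ...12
After op 4 (move_right): buffer="okcff" (len 5), cursors c1@5 c2@5, authorship ...12

Answer: 5 5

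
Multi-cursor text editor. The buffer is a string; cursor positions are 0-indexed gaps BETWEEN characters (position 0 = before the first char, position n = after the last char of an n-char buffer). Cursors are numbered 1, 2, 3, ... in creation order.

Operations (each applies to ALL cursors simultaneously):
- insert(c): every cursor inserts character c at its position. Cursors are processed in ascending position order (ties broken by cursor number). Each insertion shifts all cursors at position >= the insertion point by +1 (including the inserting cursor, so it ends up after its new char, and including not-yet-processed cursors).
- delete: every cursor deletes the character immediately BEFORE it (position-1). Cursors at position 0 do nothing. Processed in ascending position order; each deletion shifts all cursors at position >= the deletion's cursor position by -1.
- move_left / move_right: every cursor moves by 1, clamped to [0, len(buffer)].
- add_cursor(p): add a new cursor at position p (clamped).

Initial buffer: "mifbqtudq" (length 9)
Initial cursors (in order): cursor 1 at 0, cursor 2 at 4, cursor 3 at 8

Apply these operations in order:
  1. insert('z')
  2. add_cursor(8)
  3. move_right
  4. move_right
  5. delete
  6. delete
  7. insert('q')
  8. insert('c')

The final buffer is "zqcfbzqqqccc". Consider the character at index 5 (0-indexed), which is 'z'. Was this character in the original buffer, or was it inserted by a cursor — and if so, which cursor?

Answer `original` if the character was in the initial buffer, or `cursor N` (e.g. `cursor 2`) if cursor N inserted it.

Answer: cursor 2

Derivation:
After op 1 (insert('z')): buffer="zmifbzqtudzq" (len 12), cursors c1@1 c2@6 c3@11, authorship 1....2....3.
After op 2 (add_cursor(8)): buffer="zmifbzqtudzq" (len 12), cursors c1@1 c2@6 c4@8 c3@11, authorship 1....2....3.
After op 3 (move_right): buffer="zmifbzqtudzq" (len 12), cursors c1@2 c2@7 c4@9 c3@12, authorship 1....2....3.
After op 4 (move_right): buffer="zmifbzqtudzq" (len 12), cursors c1@3 c2@8 c4@10 c3@12, authorship 1....2....3.
After op 5 (delete): buffer="zmfbzquz" (len 8), cursors c1@2 c2@6 c4@7 c3@8, authorship 1...2..3
After op 6 (delete): buffer="zfbz" (len 4), cursors c1@1 c2@4 c3@4 c4@4, authorship 1..2
After op 7 (insert('q')): buffer="zqfbzqqq" (len 8), cursors c1@2 c2@8 c3@8 c4@8, authorship 11..2234
After op 8 (insert('c')): buffer="zqcfbzqqqccc" (len 12), cursors c1@3 c2@12 c3@12 c4@12, authorship 111..2234234
Authorship (.=original, N=cursor N): 1 1 1 . . 2 2 3 4 2 3 4
Index 5: author = 2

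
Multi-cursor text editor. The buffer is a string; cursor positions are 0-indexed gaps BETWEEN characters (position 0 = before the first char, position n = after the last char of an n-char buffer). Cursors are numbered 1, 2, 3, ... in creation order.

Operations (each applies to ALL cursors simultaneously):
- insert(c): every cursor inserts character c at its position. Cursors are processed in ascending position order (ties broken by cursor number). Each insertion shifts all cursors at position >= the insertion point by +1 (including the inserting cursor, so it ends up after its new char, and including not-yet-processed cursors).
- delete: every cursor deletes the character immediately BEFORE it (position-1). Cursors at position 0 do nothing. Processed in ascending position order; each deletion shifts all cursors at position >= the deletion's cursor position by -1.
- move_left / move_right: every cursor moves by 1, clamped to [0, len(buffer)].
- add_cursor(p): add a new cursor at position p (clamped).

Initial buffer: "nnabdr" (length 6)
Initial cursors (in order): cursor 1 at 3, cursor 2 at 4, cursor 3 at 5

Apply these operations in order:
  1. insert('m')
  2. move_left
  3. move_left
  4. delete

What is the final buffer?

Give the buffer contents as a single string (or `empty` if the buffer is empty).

Answer: nabdmr

Derivation:
After op 1 (insert('m')): buffer="nnambmdmr" (len 9), cursors c1@4 c2@6 c3@8, authorship ...1.2.3.
After op 2 (move_left): buffer="nnambmdmr" (len 9), cursors c1@3 c2@5 c3@7, authorship ...1.2.3.
After op 3 (move_left): buffer="nnambmdmr" (len 9), cursors c1@2 c2@4 c3@6, authorship ...1.2.3.
After op 4 (delete): buffer="nabdmr" (len 6), cursors c1@1 c2@2 c3@3, authorship ....3.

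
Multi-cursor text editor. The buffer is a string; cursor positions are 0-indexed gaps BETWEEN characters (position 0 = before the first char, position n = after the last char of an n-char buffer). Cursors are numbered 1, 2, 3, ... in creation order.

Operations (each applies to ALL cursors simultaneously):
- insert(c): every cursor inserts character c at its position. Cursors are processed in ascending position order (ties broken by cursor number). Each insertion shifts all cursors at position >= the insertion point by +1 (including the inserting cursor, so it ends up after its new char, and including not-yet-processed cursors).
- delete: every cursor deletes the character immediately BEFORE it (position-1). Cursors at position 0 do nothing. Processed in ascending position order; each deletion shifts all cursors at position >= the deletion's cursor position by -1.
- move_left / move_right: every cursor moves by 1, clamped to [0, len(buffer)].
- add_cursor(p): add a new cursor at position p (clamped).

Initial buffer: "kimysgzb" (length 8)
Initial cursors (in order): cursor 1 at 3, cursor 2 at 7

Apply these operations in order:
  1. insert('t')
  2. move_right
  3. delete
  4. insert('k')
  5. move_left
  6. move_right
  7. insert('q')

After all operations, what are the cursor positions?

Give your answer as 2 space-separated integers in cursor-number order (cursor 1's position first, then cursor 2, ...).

After op 1 (insert('t')): buffer="kimtysgztb" (len 10), cursors c1@4 c2@9, authorship ...1....2.
After op 2 (move_right): buffer="kimtysgztb" (len 10), cursors c1@5 c2@10, authorship ...1....2.
After op 3 (delete): buffer="kimtsgzt" (len 8), cursors c1@4 c2@8, authorship ...1...2
After op 4 (insert('k')): buffer="kimtksgztk" (len 10), cursors c1@5 c2@10, authorship ...11...22
After op 5 (move_left): buffer="kimtksgztk" (len 10), cursors c1@4 c2@9, authorship ...11...22
After op 6 (move_right): buffer="kimtksgztk" (len 10), cursors c1@5 c2@10, authorship ...11...22
After op 7 (insert('q')): buffer="kimtkqsgztkq" (len 12), cursors c1@6 c2@12, authorship ...111...222

Answer: 6 12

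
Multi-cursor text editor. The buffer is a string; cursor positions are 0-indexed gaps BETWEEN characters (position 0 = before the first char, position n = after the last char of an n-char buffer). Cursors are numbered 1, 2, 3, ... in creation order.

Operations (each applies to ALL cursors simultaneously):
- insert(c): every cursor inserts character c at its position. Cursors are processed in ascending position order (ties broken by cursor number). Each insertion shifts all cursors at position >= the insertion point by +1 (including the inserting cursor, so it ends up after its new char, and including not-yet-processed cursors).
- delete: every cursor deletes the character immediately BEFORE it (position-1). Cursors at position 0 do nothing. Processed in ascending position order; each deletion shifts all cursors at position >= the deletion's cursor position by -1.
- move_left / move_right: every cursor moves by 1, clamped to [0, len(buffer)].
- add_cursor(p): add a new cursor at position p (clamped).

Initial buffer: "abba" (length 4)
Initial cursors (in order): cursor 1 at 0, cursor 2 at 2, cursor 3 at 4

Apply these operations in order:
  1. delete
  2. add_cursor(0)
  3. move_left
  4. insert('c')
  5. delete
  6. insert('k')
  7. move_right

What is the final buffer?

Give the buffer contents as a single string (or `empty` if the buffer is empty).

After op 1 (delete): buffer="ab" (len 2), cursors c1@0 c2@1 c3@2, authorship ..
After op 2 (add_cursor(0)): buffer="ab" (len 2), cursors c1@0 c4@0 c2@1 c3@2, authorship ..
After op 3 (move_left): buffer="ab" (len 2), cursors c1@0 c2@0 c4@0 c3@1, authorship ..
After op 4 (insert('c')): buffer="cccacb" (len 6), cursors c1@3 c2@3 c4@3 c3@5, authorship 124.3.
After op 5 (delete): buffer="ab" (len 2), cursors c1@0 c2@0 c4@0 c3@1, authorship ..
After op 6 (insert('k')): buffer="kkkakb" (len 6), cursors c1@3 c2@3 c4@3 c3@5, authorship 124.3.
After op 7 (move_right): buffer="kkkakb" (len 6), cursors c1@4 c2@4 c4@4 c3@6, authorship 124.3.

Answer: kkkakb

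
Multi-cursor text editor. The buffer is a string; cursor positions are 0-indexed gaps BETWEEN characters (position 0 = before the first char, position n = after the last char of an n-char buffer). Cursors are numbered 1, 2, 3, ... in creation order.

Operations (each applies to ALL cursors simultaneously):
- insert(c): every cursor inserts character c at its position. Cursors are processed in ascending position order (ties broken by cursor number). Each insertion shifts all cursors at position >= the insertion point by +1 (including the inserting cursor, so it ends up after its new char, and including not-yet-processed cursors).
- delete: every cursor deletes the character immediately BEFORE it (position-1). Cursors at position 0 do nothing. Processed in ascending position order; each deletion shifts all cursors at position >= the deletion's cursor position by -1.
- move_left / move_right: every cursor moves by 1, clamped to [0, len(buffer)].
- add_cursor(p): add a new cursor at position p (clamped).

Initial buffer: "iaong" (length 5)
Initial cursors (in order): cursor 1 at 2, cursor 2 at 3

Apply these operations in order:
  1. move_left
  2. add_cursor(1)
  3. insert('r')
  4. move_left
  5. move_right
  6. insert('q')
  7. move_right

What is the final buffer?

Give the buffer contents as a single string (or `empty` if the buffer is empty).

After op 1 (move_left): buffer="iaong" (len 5), cursors c1@1 c2@2, authorship .....
After op 2 (add_cursor(1)): buffer="iaong" (len 5), cursors c1@1 c3@1 c2@2, authorship .....
After op 3 (insert('r')): buffer="irrarong" (len 8), cursors c1@3 c3@3 c2@5, authorship .13.2...
After op 4 (move_left): buffer="irrarong" (len 8), cursors c1@2 c3@2 c2@4, authorship .13.2...
After op 5 (move_right): buffer="irrarong" (len 8), cursors c1@3 c3@3 c2@5, authorship .13.2...
After op 6 (insert('q')): buffer="irrqqarqong" (len 11), cursors c1@5 c3@5 c2@8, authorship .1313.22...
After op 7 (move_right): buffer="irrqqarqong" (len 11), cursors c1@6 c3@6 c2@9, authorship .1313.22...

Answer: irrqqarqong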